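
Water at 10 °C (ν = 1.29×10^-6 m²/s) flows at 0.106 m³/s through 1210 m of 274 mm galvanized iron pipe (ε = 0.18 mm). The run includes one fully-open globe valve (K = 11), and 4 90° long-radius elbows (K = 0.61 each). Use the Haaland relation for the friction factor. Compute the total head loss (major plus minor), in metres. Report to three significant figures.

V = 4Q/(πD²) = 1.798 m/s; V²/2g = 0.1647 m
Re = 3.82×10^5, ε/D = 6.57×10^-4 → f = 0.01871 (Haaland)
Major: h_f = f(L/D)·V²/2g = 0.01871·4416·0.1647 = 13.61 m
Minor: ΣK = 13.4; h_m = ΣK·V²/2g = 2.214 m
Total H_L = 13.61 + 2.214 = 15.82 m

H_L ≈ 15.8 m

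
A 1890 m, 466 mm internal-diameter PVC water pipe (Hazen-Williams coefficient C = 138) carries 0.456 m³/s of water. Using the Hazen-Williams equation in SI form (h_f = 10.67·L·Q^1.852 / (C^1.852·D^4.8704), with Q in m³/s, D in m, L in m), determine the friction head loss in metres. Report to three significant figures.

h_f = 10.67·1890·0.456^1.852 / (138^1.852·0.466^4.8704) = 21.14 m

h_f ≈ 21.1 m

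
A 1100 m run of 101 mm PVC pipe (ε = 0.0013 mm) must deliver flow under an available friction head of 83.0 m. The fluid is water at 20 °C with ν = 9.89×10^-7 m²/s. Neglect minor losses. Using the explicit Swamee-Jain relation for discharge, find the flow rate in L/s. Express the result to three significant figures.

Swamee-Jain (Type II): Q = -0.965·√(gD⁵h_f/L)·ln[ε/(3.7D) + √(3.17ν²L/(gD³h_f))]
√(gD⁵h_f/L) = √(9.81·0.101⁵·83.0/1100) = 0.002789
ε/(3.7D) = 3.48×10^-6; √(3.17ν²L/(gD³h_f)) = 6.38×10^-5
Q = -0.965·0.002789·ln(6.724×10^-5) = 0.02586 m³/s
Check: V = 3.23 m/s, Re = 3.30×10^5, f = 0.01428, h_f = 82.6 m ≈ 83.0 m ✓

Q ≈ 25.9 L/s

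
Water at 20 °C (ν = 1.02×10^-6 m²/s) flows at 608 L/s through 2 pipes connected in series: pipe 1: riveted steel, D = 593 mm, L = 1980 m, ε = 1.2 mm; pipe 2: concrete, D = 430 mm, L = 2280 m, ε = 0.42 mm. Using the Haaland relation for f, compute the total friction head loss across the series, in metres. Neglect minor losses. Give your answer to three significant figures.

Pipe 1: V = 2.201 m/s, Re = 1.28×10^6, ε/D = 0.00202, f = 0.02367, h_1 = f(L/D)V²/2g = 19.52 m
Pipe 2: V = 4.187 m/s, Re = 1.77×10^6, ε/D = 9.77×10^-4, f = 0.01972, h_2 = f(L/D)V²/2g = 93.41 m
Series → Q common, losses add: H = Σh = 112.9 m

H ≈ 113 m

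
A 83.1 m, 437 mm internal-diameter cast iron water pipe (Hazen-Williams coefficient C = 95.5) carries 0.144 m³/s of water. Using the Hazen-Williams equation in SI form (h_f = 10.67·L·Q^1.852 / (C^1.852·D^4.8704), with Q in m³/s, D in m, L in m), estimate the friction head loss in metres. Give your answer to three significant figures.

h_f = 10.67·83.1·0.144^1.852 / (95.5^1.852·0.437^4.8704) = 0.2972 m

h_f ≈ 0.297 m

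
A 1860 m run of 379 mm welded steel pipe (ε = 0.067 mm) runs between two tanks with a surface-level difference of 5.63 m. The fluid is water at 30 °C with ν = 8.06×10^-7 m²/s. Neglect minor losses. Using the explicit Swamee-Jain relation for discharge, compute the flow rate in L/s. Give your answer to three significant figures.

Q ≈ 138 L/s

Swamee-Jain (Type II): Q = -0.965·√(gD⁵h_f/L)·ln[ε/(3.7D) + √(3.17ν²L/(gD³h_f))]
√(gD⁵h_f/L) = √(9.81·0.379⁵·5.63/1860) = 0.01524
ε/(3.7D) = 4.78×10^-5; √(3.17ν²L/(gD³h_f)) = 3.57×10^-5
Q = -0.965·0.01524·ln(8.347×10^-5) = 0.1381 m³/s
Check: V = 1.22 m/s, Re = 5.76×10^5, f = 0.01510, h_f = 5.66 m ≈ 5.63 m ✓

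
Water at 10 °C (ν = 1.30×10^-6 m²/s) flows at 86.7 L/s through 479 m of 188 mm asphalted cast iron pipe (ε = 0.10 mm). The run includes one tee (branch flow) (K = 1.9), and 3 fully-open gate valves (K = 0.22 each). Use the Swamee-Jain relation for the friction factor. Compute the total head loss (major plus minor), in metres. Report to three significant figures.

H_L ≈ 24.2 m

V = 4Q/(πD²) = 3.123 m/s; V²/2g = 0.4972 m
Re = 4.52×10^5, ε/D = 5.32×10^-4 → f = 0.01806 (Swamee-Jain)
Major: h_f = f(L/D)·V²/2g = 0.01806·2548·0.4972 = 22.88 m
Minor: ΣK = 2.56; h_m = ΣK·V²/2g = 1.273 m
Total H_L = 22.88 + 1.273 = 24.16 m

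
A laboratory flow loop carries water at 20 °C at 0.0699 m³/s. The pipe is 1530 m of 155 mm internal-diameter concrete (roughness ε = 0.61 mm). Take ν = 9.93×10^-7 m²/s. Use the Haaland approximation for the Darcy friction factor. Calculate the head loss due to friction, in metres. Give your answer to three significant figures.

h_f ≈ 197 m

V = 4Q/(πD²) = 4·0.0699/(π·0.155²) = 3.704 m/s
Re = VD/ν = 3.704·0.155/9.93×10^-7 = 5.78×10^5 → turbulent
ε/D = 0.61/155 = 0.00394
Haaland: f = 0.02851
h_f = f(L/D)V²/(2g) = 0.02851·(1530/0.155)·3.704²/(2·9.81) = 196.9 m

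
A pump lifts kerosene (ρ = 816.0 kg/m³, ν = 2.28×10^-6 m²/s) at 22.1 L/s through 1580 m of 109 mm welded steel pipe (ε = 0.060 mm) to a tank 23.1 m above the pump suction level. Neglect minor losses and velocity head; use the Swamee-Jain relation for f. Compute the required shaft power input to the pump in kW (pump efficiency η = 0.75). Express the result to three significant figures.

P_shaft ≈ 25.3 kW

V = 4Q/(πD²) = 2.368 m/s; Re = 1.13×10^5; ε/D = 5.50×10^-4; f = 0.02033
h_f = f(L/D)V²/2g = 84.23 m
Total head H = z + h_f = 23.1 + 84.23 = 107.3 m
P_hyd = ρgQH = 816.0·9.81·0.0221·107.3 = 18.99 kW
P_shaft = P_hyd/η = 18.99/0.75 = 25.32 kW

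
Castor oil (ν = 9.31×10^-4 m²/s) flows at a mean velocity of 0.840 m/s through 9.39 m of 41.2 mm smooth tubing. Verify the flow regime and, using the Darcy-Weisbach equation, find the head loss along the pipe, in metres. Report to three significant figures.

Re = VD/ν = 0.840·0.04120/9.31×10^-4 = 37.2 → laminar (Re < 2300)
f = 64/Re = 1.722
h_f = f(L/D)V²/(2g) = 1.722·(9.39/0.04120)·0.840²/(2·9.81) = 14.11 m

h_f ≈ 14.1 m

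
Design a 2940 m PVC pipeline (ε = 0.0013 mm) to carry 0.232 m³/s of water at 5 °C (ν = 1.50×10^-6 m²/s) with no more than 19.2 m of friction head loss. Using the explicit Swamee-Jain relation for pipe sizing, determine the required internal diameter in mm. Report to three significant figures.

D ≈ 395 mm

Swamee-Jain (Type III): D = 0.66·[ε^1.25·(LQ²/(gh_f))^4.75 + ν·Q^9.4·(L/(gh_f))^5.2]^0.04
LQ²/(gh_f) = 0.8401; L/(gh_f) = 15.61
Term 1 = ε^1.25·(…)^4.75 = 1.92×10^-8; Term 2 = ν·Q^9.4·(…)^5.2 = 2.61×10^-6
D = 0.66·(1.92×10^-8 + 2.61×10^-6)^0.04 = 0.3948 m = 395 mm
Check: V = 1.90 m/s, Re = 4.99×10^5, f = 0.01315, h_f = 17.9 m ≈ 19.2 m ✓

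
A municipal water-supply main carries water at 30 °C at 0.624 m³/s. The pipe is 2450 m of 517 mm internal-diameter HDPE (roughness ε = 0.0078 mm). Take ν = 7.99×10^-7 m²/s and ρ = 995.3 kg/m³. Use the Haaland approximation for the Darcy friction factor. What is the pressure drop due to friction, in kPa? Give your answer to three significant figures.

V = 4Q/(πD²) = 4·0.624/(π·0.517²) = 2.972 m/s
Re = VD/ν = 2.972·0.517/7.99×10^-7 = 1.92×10^6 → turbulent
ε/D = 0.0078/517 = 1.51×10^-5
Haaland: f = 0.01085
h_f = f(L/D)V²/(2g) = 0.01085·(2450/0.517)·2.972²/(2·9.81) = 23.15 m
Δp = ρg·h_f = 995.3·9.81·23.15 = 226.0 kPa

Δp ≈ 226 kPa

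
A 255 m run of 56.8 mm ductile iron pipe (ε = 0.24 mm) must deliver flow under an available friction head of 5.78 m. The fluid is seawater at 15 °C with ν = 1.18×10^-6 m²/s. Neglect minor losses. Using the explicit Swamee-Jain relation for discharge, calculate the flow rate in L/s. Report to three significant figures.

Q ≈ 2.28 L/s

Swamee-Jain (Type II): Q = -0.965·√(gD⁵h_f/L)·ln[ε/(3.7D) + √(3.17ν²L/(gD³h_f))]
√(gD⁵h_f/L) = √(9.81·0.0568⁵·5.78/255) = 3.626×10^-4
ε/(3.7D) = 0.00114; √(3.17ν²L/(gD³h_f)) = 3.29×10^-4
Q = -0.965·3.626×10^-4·ln(0.001471) = 0.002282 m³/s
Check: V = 0.901 m/s, Re = 4.33×10^4, f = 0.03152, h_f = 5.85 m ≈ 5.78 m ✓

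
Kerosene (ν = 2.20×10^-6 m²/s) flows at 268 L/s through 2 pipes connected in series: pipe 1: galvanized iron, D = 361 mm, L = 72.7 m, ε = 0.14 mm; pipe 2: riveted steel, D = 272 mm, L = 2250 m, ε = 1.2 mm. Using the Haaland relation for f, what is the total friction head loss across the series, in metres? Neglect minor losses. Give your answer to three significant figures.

H ≈ 266 m

Pipe 1: V = 2.618 m/s, Re = 4.30×10^5, ε/D = 3.88×10^-4, f = 0.01697, h_1 = f(L/D)V²/2g = 1.194 m
Pipe 2: V = 4.612 m/s, Re = 5.70×10^5, ε/D = 0.00441, f = 0.02947, h_2 = f(L/D)V²/2g = 264.3 m
Series → Q common, losses add: H = Σh = 265.5 m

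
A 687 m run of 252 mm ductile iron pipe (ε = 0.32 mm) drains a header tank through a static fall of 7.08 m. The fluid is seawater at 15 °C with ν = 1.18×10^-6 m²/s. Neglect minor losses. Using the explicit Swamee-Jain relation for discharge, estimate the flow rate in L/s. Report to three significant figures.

Swamee-Jain (Type II): Q = -0.965·√(gD⁵h_f/L)·ln[ε/(3.7D) + √(3.17ν²L/(gD³h_f))]
√(gD⁵h_f/L) = √(9.81·0.252⁵·7.08/687) = 0.01014
ε/(3.7D) = 3.43×10^-4; √(3.17ν²L/(gD³h_f)) = 5.22×10^-5
Q = -0.965·0.01014·ln(3.954×10^-4) = 0.07664 m³/s
Check: V = 1.54 m/s, Re = 3.28×10^5, f = 0.02173, h_f = 7.13 m ≈ 7.08 m ✓

Q ≈ 76.6 L/s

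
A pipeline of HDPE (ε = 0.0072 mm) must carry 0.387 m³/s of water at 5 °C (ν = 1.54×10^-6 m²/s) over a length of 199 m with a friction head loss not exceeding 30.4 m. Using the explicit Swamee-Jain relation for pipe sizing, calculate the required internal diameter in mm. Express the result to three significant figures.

D ≈ 251 mm

Swamee-Jain (Type III): D = 0.66·[ε^1.25·(LQ²/(gh_f))^4.75 + ν·Q^9.4·(L/(gh_f))^5.2]^0.04
LQ²/(gh_f) = 0.09994; L/(gh_f) = 0.6673
Term 1 = ε^1.25·(…)^4.75 = 6.61×10^-12; Term 2 = ν·Q^9.4·(…)^5.2 = 2.50×10^-11
D = 0.66·(6.61×10^-12 + 2.50×10^-11)^0.04 = 0.2509 m = 251 mm
Check: V = 7.83 m/s, Re = 1.28×10^6, f = 0.01190, h_f = 29.5 m ≈ 30.4 m ✓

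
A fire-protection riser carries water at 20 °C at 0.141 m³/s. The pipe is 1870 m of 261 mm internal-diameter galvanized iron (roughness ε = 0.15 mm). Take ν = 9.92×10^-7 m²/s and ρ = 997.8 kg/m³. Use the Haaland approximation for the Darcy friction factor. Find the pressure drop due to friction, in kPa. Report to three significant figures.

Δp ≈ 443 kPa

V = 4Q/(πD²) = 4·0.141/(π·0.261²) = 2.635 m/s
Re = VD/ν = 2.635·0.261/9.92×10^-7 = 6.93×10^5 → turbulent
ε/D = 0.15/261 = 5.75×10^-4
Haaland: f = 0.01783
h_f = f(L/D)V²/(2g) = 0.01783·(1870/0.261)·2.635²/(2·9.81) = 45.23 m
Δp = ρg·h_f = 997.8·9.81·45.23 = 442.7 kPa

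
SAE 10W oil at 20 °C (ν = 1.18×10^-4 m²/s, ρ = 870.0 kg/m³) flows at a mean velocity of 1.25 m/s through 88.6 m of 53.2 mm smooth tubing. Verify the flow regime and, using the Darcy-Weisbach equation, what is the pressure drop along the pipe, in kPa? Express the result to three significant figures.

Δp ≈ 129 kPa

Re = VD/ν = 1.25·0.05320/1.18×10^-4 = 564 → laminar (Re < 2300)
f = 64/Re = 0.1136
h_f = f(L/D)V²/(2g) = 0.1136·(88.6/0.05320)·1.25²/(2·9.81) = 15.06 m
Δp = ρg·h_f = 870.0·9.81·15.06 = 128.5 kPa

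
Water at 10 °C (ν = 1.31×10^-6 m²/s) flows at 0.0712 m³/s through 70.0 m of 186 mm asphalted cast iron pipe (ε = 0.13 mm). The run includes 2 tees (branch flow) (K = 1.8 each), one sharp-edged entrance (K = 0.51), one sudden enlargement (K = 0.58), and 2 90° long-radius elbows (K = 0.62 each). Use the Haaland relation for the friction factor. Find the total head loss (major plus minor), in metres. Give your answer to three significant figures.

V = 4Q/(πD²) = 2.620 m/s; V²/2g = 0.3500 m
Re = 3.72×10^5, ε/D = 6.99×10^-4 → f = 0.01895 (Haaland)
Major: h_f = f(L/D)·V²/2g = 0.01895·376.3·0.3500 = 2.496 m
Minor: ΣK = 5.93; h_m = ΣK·V²/2g = 2.075 m
Total H_L = 2.496 + 2.075 = 4.571 m

H_L ≈ 4.57 m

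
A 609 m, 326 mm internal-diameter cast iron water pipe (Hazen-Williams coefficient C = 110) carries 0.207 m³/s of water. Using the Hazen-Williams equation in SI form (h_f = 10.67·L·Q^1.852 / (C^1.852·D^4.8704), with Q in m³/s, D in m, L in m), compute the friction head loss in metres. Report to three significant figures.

h_f ≈ 13.7 m

h_f = 10.67·609·0.207^1.852 / (110^1.852·0.326^4.8704) = 13.68 m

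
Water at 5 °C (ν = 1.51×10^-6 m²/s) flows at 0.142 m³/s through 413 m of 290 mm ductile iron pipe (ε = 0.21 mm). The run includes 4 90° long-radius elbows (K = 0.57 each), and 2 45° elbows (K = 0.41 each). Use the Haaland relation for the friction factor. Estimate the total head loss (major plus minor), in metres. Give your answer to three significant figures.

H_L ≈ 7.10 m

V = 4Q/(πD²) = 2.150 m/s; V²/2g = 0.2356 m
Re = 4.13×10^5, ε/D = 7.24×10^-4 → f = 0.01900 (Haaland)
Major: h_f = f(L/D)·V²/2g = 0.01900·1424·0.2356 = 6.374 m
Minor: ΣK = 3.10; h_m = ΣK·V²/2g = 0.7302 m
Total H_L = 6.374 + 0.7302 = 7.104 m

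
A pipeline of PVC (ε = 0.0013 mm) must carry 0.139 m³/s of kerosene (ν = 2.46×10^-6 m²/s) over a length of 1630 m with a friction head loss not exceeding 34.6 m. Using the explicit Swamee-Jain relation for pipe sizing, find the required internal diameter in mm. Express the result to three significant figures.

Swamee-Jain (Type III): D = 0.66·[ε^1.25·(LQ²/(gh_f))^4.75 + ν·Q^9.4·(L/(gh_f))^5.2]^0.04
LQ²/(gh_f) = 0.09278; L/(gh_f) = 4.802
Term 1 = ε^1.25·(…)^4.75 = 5.47×10^-13; Term 2 = ν·Q^9.4·(…)^5.2 = 7.56×10^-11
D = 0.66·(5.47×10^-13 + 7.56×10^-11)^0.04 = 0.2599 m = 260 mm
Check: V = 2.62 m/s, Re = 2.77×10^5, f = 0.01465, h_f = 32.1 m ≈ 34.6 m ✓

D ≈ 260 mm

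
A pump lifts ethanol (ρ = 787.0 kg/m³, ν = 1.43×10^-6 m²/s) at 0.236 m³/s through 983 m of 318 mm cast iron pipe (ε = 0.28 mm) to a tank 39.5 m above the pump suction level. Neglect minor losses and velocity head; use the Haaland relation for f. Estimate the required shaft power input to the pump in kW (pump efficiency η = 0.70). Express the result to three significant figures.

V = 4Q/(πD²) = 2.971 m/s; Re = 6.61×10^5; ε/D = 8.81×10^-4; f = 0.01952
h_f = f(L/D)V²/2g = 27.15 m
Total head H = z + h_f = 39.5 + 27.15 = 66.65 m
P_hyd = ρgQH = 787.0·9.81·0.236·66.65 = 121.4 kW
P_shaft = P_hyd/η = 121.4/0.70 = 173.5 kW

P_shaft ≈ 173 kW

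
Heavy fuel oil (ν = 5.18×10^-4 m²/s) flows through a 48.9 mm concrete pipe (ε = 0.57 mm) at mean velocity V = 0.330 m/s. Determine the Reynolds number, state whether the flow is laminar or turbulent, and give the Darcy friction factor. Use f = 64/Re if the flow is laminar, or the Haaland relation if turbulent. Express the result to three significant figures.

Re = VD/ν = 0.3300·0.0489/5.18×10^-4 = 31.2
Re < 2300 → laminar → f = 64/Re = 2.054

Re ≈ 31.2; laminar; f = 64/Re ≈ 2.05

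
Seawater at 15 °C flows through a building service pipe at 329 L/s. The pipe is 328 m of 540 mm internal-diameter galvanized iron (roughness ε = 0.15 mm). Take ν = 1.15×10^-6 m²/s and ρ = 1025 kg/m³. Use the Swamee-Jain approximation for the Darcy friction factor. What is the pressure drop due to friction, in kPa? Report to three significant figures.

V = 4Q/(πD²) = 4·0.329/(π·0.540²) = 1.437 m/s
Re = VD/ν = 1.437·0.540/1.15×10^-6 = 6.75×10^5 → turbulent
ε/D = 0.15/540 = 2.78×10^-4
Swamee-Jain: f = 0.01588
h_f = f(L/D)V²/(2g) = 0.01588·(328/0.540)·1.437²/(2·9.81) = 1.014 m
Δp = ρg·h_f = 1025·9.81·1.014 = 10.20 kPa

Δp ≈ 10.2 kPa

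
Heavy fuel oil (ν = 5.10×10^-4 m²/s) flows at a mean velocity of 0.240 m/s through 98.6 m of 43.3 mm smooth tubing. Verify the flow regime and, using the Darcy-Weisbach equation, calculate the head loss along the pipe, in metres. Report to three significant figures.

h_f ≈ 21.0 m

Re = VD/ν = 0.240·0.04330/5.10×10^-4 = 20.4 → laminar (Re < 2300)
f = 64/Re = 3.141
h_f = f(L/D)V²/(2g) = 3.141·(98.6/0.04330)·0.240²/(2·9.81) = 21.00 m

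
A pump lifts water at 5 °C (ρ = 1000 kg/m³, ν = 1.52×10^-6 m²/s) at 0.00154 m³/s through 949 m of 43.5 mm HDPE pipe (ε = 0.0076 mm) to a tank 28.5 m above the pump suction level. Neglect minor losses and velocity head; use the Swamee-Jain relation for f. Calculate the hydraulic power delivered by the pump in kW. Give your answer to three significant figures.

P_hyd ≈ 0.863 kW

V = 4Q/(πD²) = 1.036 m/s; Re = 2.97×10^4; ε/D = 1.75×10^-4; f = 0.02397
h_f = f(L/D)V²/2g = 28.62 m
Total head H = z + h_f = 28.5 + 28.62 = 57.12 m
P_hyd = ρgQH = 1000·9.81·0.00154·57.12 = 0.8629 kW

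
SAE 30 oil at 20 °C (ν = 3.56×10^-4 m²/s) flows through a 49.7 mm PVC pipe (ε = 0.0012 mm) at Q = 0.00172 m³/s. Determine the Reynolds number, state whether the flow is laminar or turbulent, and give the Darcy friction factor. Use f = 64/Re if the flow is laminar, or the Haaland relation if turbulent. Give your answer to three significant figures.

Re ≈ 124; laminar; f = 64/Re ≈ 0.517

V = 4Q/(πD²) = 0.8866 m/s
Re = VD/ν = 0.8866·0.0497/3.56×10^-4 = 124
Re < 2300 → laminar → f = 64/Re = 0.5171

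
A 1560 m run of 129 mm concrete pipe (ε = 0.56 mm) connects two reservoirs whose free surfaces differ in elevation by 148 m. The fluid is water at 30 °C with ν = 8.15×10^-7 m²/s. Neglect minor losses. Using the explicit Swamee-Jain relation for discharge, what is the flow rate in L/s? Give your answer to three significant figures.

Swamee-Jain (Type II): Q = -0.965·√(gD⁵h_f/L)·ln[ε/(3.7D) + √(3.17ν²L/(gD³h_f))]
√(gD⁵h_f/L) = √(9.81·0.129⁵·148/1560) = 0.005766
ε/(3.7D) = 0.00117; √(3.17ν²L/(gD³h_f)) = 3.25×10^-5
Q = -0.965·0.005766·ln(0.001206) = 0.03740 m³/s
Check: V = 2.86 m/s, Re = 4.53×10^5, f = 0.02945, h_f = 149 m ≈ 148 m ✓

Q ≈ 37.4 L/s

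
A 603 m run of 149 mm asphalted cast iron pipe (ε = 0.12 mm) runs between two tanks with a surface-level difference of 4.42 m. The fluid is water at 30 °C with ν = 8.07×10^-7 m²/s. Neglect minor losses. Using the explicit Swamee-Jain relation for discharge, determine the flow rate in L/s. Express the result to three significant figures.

Q ≈ 17.9 L/s

Swamee-Jain (Type II): Q = -0.965·√(gD⁵h_f/L)·ln[ε/(3.7D) + √(3.17ν²L/(gD³h_f))]
√(gD⁵h_f/L) = √(9.81·0.149⁵·4.42/603) = 0.002298
ε/(3.7D) = 2.18×10^-4; √(3.17ν²L/(gD³h_f)) = 9.32×10^-5
Q = -0.965·0.002298·ln(3.108×10^-4) = 0.01791 m³/s
Check: V = 1.03 m/s, Re = 1.90×10^5, f = 0.02046, h_f = 4.45 m ≈ 4.42 m ✓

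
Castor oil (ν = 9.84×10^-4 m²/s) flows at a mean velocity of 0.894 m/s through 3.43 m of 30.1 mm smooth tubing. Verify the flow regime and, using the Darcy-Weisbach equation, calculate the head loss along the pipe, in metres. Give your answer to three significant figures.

h_f ≈ 10.9 m

Re = VD/ν = 0.894·0.03010/9.84×10^-4 = 27.3 → laminar (Re < 2300)
f = 64/Re = 2.340
h_f = f(L/D)V²/(2g) = 2.340·(3.43/0.03010)·0.894²/(2·9.81) = 10.86 m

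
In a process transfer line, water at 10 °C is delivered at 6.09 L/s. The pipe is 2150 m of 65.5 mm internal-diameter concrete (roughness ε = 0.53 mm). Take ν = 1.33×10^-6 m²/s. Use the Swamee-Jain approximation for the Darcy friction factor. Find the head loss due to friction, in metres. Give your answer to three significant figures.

V = 4Q/(πD²) = 4·0.00609/(π·0.0655²) = 1.807 m/s
Re = VD/ν = 1.807·0.0655/1.33×10^-6 = 8.90×10^4 → turbulent
ε/D = 0.53/65.5 = 0.00809
Swamee-Jain: f = 0.03637
h_f = f(L/D)V²/(2g) = 0.03637·(2150/0.0655)·1.807²/(2·9.81) = 198.7 m

h_f ≈ 199 m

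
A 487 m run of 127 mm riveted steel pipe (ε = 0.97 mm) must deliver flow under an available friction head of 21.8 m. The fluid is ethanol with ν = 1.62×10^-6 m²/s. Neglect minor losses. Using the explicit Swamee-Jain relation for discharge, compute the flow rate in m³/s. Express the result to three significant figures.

Swamee-Jain (Type II): Q = -0.965·√(gD⁵h_f/L)·ln[ε/(3.7D) + √(3.17ν²L/(gD³h_f))]
√(gD⁵h_f/L) = √(9.81·0.127⁵·21.8/487) = 0.003809
ε/(3.7D) = 0.00206; √(3.17ν²L/(gD³h_f)) = 9.62×10^-5
Q = -0.965·0.003809·ln(0.002160) = 0.02256 m³/s
Check: V = 1.78 m/s, Re = 1.40×10^5, f = 0.03539, h_f = 21.9 m ≈ 21.8 m ✓

Q ≈ 0.0226 m³/s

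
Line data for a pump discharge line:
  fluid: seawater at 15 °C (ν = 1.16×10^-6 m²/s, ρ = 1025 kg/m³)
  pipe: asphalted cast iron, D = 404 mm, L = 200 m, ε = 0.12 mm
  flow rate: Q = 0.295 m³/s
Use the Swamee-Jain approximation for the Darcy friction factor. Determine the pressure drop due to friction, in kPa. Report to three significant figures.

Δp ≈ 21.4 kPa

V = 4Q/(πD²) = 4·0.295/(π·0.404²) = 2.301 m/s
Re = VD/ν = 2.301·0.404/1.16×10^-6 = 8.01×10^5 → turbulent
ε/D = 0.12/404 = 2.97×10^-4
Swamee-Jain: f = 0.01589
h_f = f(L/D)V²/(2g) = 0.01589·(200/0.404)·2.301²/(2·9.81) = 2.124 m
Δp = ρg·h_f = 1025·9.81·2.124 = 21.36 kPa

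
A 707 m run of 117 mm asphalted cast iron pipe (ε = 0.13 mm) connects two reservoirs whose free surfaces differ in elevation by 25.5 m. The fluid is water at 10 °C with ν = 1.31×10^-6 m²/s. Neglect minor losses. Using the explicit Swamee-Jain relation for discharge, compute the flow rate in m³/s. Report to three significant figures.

Swamee-Jain (Type II): Q = -0.965·√(gD⁵h_f/L)·ln[ε/(3.7D) + √(3.17ν²L/(gD³h_f))]
√(gD⁵h_f/L) = √(9.81·0.117⁵·25.5/707) = 0.002785
ε/(3.7D) = 3.00×10^-4; √(3.17ν²L/(gD³h_f)) = 9.80×10^-5
Q = -0.965·0.002785·ln(3.983×10^-4) = 0.02104 m³/s
Check: V = 1.96 m/s, Re = 1.75×10^5, f = 0.02179, h_f = 25.7 m ≈ 25.5 m ✓

Q ≈ 0.0210 m³/s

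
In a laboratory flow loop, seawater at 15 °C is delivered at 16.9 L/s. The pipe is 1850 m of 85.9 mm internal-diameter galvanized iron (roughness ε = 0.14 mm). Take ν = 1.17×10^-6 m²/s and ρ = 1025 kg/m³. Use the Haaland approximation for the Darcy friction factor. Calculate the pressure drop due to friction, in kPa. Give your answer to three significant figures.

Δp ≈ 2170 kPa

V = 4Q/(πD²) = 4·0.0169/(π·0.0859²) = 2.916 m/s
Re = VD/ν = 2.916·0.0859/1.17×10^-6 = 2.14×10^5 → turbulent
ε/D = 0.14/85.9 = 0.00163
Haaland: f = 0.02308
h_f = f(L/D)V²/(2g) = 0.02308·(1850/0.0859)·2.916²/(2·9.81) = 215.5 m
Δp = ρg·h_f = 1025·9.81·215.5 = 2167 kPa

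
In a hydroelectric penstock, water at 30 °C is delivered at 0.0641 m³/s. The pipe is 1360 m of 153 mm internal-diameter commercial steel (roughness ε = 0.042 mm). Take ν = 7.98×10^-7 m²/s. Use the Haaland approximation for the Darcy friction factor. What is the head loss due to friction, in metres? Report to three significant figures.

V = 4Q/(πD²) = 4·0.0641/(π·0.153²) = 3.486 m/s
Re = VD/ν = 3.486·0.153/7.98×10^-7 = 6.68×10^5 → turbulent
ε/D = 0.042/153 = 2.75×10^-4
Haaland: f = 0.01566
h_f = f(L/D)V²/(2g) = 0.01566·(1360/0.153)·3.486²/(2·9.81) = 86.26 m

h_f ≈ 86.3 m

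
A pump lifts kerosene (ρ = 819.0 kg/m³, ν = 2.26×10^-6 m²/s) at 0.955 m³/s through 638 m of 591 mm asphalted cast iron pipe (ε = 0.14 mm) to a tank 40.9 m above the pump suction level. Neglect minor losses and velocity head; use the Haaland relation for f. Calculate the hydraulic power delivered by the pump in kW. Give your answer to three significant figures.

V = 4Q/(πD²) = 3.481 m/s; Re = 9.10×10^5; ε/D = 2.37×10^-4; f = 0.01506
h_f = f(L/D)V²/2g = 10.04 m
Total head H = z + h_f = 40.9 + 10.04 = 50.94 m
P_hyd = ρgQH = 819.0·9.81·0.955·50.94 = 390.9 kW

P_hyd ≈ 391 kW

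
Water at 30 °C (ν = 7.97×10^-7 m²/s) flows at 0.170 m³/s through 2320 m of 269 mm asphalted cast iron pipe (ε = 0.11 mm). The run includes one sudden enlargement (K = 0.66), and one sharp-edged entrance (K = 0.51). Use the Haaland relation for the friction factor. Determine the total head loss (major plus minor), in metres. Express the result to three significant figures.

V = 4Q/(πD²) = 2.991 m/s; V²/2g = 0.4560 m
Re = 1.01×10^6, ε/D = 4.09×10^-4 → f = 0.01651 (Haaland)
Major: h_f = f(L/D)·V²/2g = 0.01651·8625·0.4560 = 64.92 m
Minor: ΣK = 1.17; h_m = ΣK·V²/2g = 0.5336 m
Total H_L = 64.92 + 0.5336 = 65.46 m

H_L ≈ 65.5 m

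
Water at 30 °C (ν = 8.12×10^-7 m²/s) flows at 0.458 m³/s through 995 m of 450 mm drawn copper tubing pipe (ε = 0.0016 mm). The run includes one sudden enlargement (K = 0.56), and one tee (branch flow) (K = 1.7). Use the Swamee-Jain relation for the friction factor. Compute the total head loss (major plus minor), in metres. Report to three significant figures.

V = 4Q/(πD²) = 2.880 m/s; V²/2g = 0.4227 m
Re = 1.60×10^6, ε/D = 3.56×10^-6 → f = 0.01087 (Swamee-Jain)
Major: h_f = f(L/D)·V²/2g = 0.01087·2211·0.4227 = 10.15 m
Minor: ΣK = 2.26; h_m = ΣK·V²/2g = 0.9552 m
Total H_L = 10.15 + 0.9552 = 11.11 m

H_L ≈ 11.1 m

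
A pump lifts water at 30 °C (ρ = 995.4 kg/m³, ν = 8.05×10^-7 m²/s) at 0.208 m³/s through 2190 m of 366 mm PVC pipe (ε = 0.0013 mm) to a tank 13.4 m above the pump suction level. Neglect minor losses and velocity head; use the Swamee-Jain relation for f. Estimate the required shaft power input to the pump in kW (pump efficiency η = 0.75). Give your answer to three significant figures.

V = 4Q/(πD²) = 1.977 m/s; Re = 8.99×10^5; ε/D = 3.55×10^-6; f = 0.01190
h_f = f(L/D)V²/2g = 14.19 m
Total head H = z + h_f = 13.4 + 14.19 = 27.59 m
P_hyd = ρgQH = 995.4·9.81·0.208·27.59 = 56.03 kW
P_shaft = P_hyd/η = 56.03/0.75 = 74.71 kW

P_shaft ≈ 74.7 kW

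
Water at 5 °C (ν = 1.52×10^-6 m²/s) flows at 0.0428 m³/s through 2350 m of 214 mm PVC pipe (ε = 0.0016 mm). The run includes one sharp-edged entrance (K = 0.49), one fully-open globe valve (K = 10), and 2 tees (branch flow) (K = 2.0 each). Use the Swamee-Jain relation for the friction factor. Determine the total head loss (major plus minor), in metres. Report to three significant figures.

H_L ≈ 13.8 m

V = 4Q/(πD²) = 1.190 m/s; V²/2g = 0.07217 m
Re = 1.68×10^5, ε/D = 7.48×10^-6 → f = 0.01614 (Swamee-Jain)
Major: h_f = f(L/D)·V²/2g = 0.01614·10981·0.07217 = 12.79 m
Minor: ΣK = 14.5; h_m = ΣK·V²/2g = 1.046 m
Total H_L = 12.79 + 1.046 = 13.84 m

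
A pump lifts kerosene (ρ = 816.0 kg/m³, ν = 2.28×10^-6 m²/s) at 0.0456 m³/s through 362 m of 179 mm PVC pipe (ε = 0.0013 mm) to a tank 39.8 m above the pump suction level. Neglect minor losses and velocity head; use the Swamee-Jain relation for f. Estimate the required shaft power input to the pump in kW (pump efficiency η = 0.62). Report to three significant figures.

P_shaft ≈ 26.8 kW

V = 4Q/(πD²) = 1.812 m/s; Re = 1.42×10^5; ε/D = 7.26×10^-6; f = 0.01667
h_f = f(L/D)V²/2g = 5.642 m
Total head H = z + h_f = 39.8 + 5.642 = 45.44 m
P_hyd = ρgQH = 816.0·9.81·0.0456·45.44 = 16.59 kW
P_shaft = P_hyd/η = 16.59/0.62 = 26.75 kW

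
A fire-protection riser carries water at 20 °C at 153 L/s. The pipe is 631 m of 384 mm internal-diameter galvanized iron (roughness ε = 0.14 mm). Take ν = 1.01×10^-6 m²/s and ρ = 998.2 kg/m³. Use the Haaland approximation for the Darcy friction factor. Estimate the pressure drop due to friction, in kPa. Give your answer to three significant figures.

Δp ≈ 23.8 kPa

V = 4Q/(πD²) = 4·0.153/(π·0.384²) = 1.321 m/s
Re = VD/ν = 1.321·0.384/1.01×10^-6 = 5.02×10^5 → turbulent
ε/D = 0.14/384 = 3.65×10^-4
Haaland: f = 0.01665
h_f = f(L/D)V²/(2g) = 0.01665·(631/0.384)·1.321²/(2·9.81) = 2.433 m
Δp = ρg·h_f = 998.2·9.81·2.433 = 23.83 kPa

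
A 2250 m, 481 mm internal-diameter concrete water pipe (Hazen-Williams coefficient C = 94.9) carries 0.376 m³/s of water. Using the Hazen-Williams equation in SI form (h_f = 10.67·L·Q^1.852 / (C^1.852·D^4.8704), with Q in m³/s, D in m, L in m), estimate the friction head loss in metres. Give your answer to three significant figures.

h_f ≈ 30.2 m

h_f = 10.67·2250·0.376^1.852 / (94.9^1.852·0.481^4.8704) = 30.18 m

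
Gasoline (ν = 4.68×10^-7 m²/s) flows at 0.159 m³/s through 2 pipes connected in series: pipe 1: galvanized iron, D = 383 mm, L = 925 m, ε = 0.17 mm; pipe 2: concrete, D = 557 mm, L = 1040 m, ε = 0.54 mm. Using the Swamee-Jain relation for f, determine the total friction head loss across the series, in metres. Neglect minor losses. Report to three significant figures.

Pipe 1: V = 1.380 m/s, Re = 1.13×10^6, ε/D = 4.44×10^-4, f = 0.01684, h_1 = f(L/D)V²/2g = 3.949 m
Pipe 2: V = 0.6525 m/s, Re = 7.77×10^5, ε/D = 9.69×10^-4, f = 0.01999, h_2 = f(L/D)V²/2g = 0.8099 m
Series → Q common, losses add: H = Σh = 4.759 m

H ≈ 4.76 m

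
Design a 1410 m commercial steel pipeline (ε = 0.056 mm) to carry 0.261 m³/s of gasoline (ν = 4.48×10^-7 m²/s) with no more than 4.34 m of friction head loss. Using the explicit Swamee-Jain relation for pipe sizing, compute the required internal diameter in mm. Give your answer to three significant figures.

D ≈ 480 mm

Swamee-Jain (Type III): D = 0.66·[ε^1.25·(LQ²/(gh_f))^4.75 + ν·Q^9.4·(L/(gh_f))^5.2]^0.04
LQ²/(gh_f) = 2.256; L/(gh_f) = 33.12
Term 1 = ε^1.25·(…)^4.75 = 2.31×10^-4; Term 2 = ν·Q^9.4·(…)^5.2 = 1.18×10^-4
D = 0.66·(2.31×10^-4 + 1.18×10^-4)^0.04 = 0.4800 m = 480 mm
Check: V = 1.44 m/s, Re = 1.55×10^6, f = 0.01335, h_f = 4.16 m ≈ 4.34 m ✓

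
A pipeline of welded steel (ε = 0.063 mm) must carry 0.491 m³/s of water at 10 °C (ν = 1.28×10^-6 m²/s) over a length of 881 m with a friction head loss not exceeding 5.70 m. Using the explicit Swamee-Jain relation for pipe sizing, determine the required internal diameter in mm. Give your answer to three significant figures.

D ≈ 537 mm

Swamee-Jain (Type III): D = 0.66·[ε^1.25·(LQ²/(gh_f))^4.75 + ν·Q^9.4·(L/(gh_f))^5.2]^0.04
LQ²/(gh_f) = 3.798; L/(gh_f) = 15.76
Term 1 = ε^1.25·(…)^4.75 = 0.00318; Term 2 = ν·Q^9.4·(…)^5.2 = 0.00269
D = 0.66·(0.00318 + 0.00269)^0.04 = 0.5374 m = 537 mm
Check: V = 2.16 m/s, Re = 9.09×10^5, f = 0.01386, h_f = 5.43 m ≈ 5.70 m ✓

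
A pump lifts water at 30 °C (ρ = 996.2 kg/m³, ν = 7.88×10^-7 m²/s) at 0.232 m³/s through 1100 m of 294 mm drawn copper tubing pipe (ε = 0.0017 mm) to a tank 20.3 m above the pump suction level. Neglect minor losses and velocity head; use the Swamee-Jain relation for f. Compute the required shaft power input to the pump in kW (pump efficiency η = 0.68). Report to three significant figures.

P_shaft ≈ 152 kW

V = 4Q/(πD²) = 3.417 m/s; Re = 1.28×10^6; ε/D = 5.78×10^-6; f = 0.01131
h_f = f(L/D)V²/2g = 25.20 m
Total head H = z + h_f = 20.3 + 25.20 = 45.50 m
P_hyd = ρgQH = 996.2·9.81·0.232·45.50 = 103.2 kW
P_shaft = P_hyd/η = 103.2/0.68 = 151.7 kW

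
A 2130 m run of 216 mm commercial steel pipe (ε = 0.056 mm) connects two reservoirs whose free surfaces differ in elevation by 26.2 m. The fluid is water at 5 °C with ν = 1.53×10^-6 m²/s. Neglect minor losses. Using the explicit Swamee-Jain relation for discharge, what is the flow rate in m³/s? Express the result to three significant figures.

Swamee-Jain (Type II): Q = -0.965·√(gD⁵h_f/L)·ln[ε/(3.7D) + √(3.17ν²L/(gD³h_f))]
√(gD⁵h_f/L) = √(9.81·0.216⁵·26.2/2130) = 0.007532
ε/(3.7D) = 7.01×10^-5; √(3.17ν²L/(gD³h_f)) = 7.81×10^-5
Q = -0.965·0.007532·ln(1.482×10^-4) = 0.06409 m³/s
Check: V = 1.75 m/s, Re = 2.47×10^5, f = 0.01711, h_f = 26.3 m ≈ 26.2 m ✓

Q ≈ 0.0641 m³/s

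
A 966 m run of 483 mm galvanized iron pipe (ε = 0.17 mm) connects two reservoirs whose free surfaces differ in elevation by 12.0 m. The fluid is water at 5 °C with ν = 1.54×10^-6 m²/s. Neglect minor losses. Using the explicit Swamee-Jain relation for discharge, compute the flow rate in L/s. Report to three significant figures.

Swamee-Jain (Type II): Q = -0.965·√(gD⁵h_f/L)·ln[ε/(3.7D) + √(3.17ν²L/(gD³h_f))]
√(gD⁵h_f/L) = √(9.81·0.483⁵·12.0/966) = 0.05660
ε/(3.7D) = 9.51×10^-5; √(3.17ν²L/(gD³h_f)) = 2.34×10^-5
Q = -0.965·0.05660·ln(1.185×10^-4) = 0.4938 m³/s
Check: V = 2.69 m/s, Re = 8.45×10^5, f = 0.01631, h_f = 12.1 m ≈ 12.0 m ✓

Q ≈ 494 L/s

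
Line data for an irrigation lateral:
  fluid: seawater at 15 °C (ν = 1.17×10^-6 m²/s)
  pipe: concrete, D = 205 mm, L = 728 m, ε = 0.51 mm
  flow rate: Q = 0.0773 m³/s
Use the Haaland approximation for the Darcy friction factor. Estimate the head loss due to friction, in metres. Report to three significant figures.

V = 4Q/(πD²) = 4·0.0773/(π·0.205²) = 2.342 m/s
Re = VD/ν = 2.342·0.205/1.17×10^-6 = 4.10×10^5 → turbulent
ε/D = 0.51/205 = 0.00249
Haaland: f = 0.02523
h_f = f(L/D)V²/(2g) = 0.02523·(728/0.205)·2.342²/(2·9.81) = 25.05 m

h_f ≈ 25.0 m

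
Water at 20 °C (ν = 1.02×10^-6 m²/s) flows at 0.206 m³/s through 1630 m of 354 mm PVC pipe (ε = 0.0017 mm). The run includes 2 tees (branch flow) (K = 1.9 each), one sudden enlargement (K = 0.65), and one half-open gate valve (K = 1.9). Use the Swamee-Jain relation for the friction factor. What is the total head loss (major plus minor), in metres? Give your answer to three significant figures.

V = 4Q/(πD²) = 2.093 m/s; V²/2g = 0.2233 m
Re = 7.26×10^5, ε/D = 4.80×10^-6 → f = 0.01236 (Swamee-Jain)
Major: h_f = f(L/D)·V²/2g = 0.01236·4605·0.2233 = 12.70 m
Minor: ΣK = 6.35; h_m = ΣK·V²/2g = 1.418 m
Total H_L = 12.70 + 1.418 = 14.12 m

H_L ≈ 14.1 m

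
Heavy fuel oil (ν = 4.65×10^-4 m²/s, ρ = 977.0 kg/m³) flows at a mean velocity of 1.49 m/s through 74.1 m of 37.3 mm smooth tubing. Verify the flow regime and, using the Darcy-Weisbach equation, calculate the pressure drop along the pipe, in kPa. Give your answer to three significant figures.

Δp ≈ 1150 kPa

Re = VD/ν = 1.49·0.03730/4.65×10^-4 = 120 → laminar (Re < 2300)
f = 64/Re = 0.5355
h_f = f(L/D)V²/(2g) = 0.5355·(74.1/0.03730)·1.49²/(2·9.81) = 120.4 m
Δp = ρg·h_f = 977.0·9.81·120.4 = 1154 kPa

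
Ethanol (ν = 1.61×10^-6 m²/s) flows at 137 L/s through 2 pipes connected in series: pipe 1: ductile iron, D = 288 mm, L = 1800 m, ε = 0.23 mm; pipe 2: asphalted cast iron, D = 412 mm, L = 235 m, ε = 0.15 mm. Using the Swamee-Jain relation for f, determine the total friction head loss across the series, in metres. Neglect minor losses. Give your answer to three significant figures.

H ≈ 28.2 m

Pipe 1: V = 2.103 m/s, Re = 3.76×10^5, ε/D = 7.99×10^-4, f = 0.01965, h_1 = f(L/D)V²/2g = 27.68 m
Pipe 2: V = 1.028 m/s, Re = 2.63×10^5, ε/D = 3.64×10^-4, f = 0.01770, h_2 = f(L/D)V²/2g = 0.5434 m
Series → Q common, losses add: H = Σh = 28.22 m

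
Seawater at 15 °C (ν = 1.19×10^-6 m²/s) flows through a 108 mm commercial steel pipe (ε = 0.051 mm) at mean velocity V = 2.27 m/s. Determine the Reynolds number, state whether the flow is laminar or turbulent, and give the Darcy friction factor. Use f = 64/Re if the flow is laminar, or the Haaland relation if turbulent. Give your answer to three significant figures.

Re = VD/ν = 2.270·0.108/1.19×10^-6 = 2.06×10^5
Re > 4000 → turbulent; ε/D = 4.72×10^-4
Haaland: f = 0.01844

Re ≈ 2.06×10^5; turbulent; f ≈ 0.0184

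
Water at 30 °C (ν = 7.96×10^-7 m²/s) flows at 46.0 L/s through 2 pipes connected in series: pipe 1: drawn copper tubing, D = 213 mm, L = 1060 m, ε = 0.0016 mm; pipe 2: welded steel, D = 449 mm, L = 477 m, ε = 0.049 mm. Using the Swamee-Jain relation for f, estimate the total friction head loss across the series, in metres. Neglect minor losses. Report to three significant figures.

Pipe 1: V = 1.291 m/s, Re = 3.45×10^5, ε/D = 7.51×10^-6, f = 0.01410, h_1 = f(L/D)V²/2g = 5.959 m
Pipe 2: V = 0.2905 m/s, Re = 1.64×10^5, ε/D = 1.09×10^-4, f = 0.01699, h_2 = f(L/D)V²/2g = 0.07764 m
Series → Q common, losses add: H = Σh = 6.037 m

H ≈ 6.04 m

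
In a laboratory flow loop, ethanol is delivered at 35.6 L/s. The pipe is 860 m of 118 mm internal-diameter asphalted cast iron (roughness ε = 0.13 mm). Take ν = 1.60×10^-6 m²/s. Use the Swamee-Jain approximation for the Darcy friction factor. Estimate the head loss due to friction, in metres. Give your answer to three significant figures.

h_f ≈ 84.1 m

V = 4Q/(πD²) = 4·0.0356/(π·0.118²) = 3.255 m/s
Re = VD/ν = 3.255·0.118/1.60×10^-6 = 2.40×10^5 → turbulent
ε/D = 0.13/118 = 0.00110
Swamee-Jain: f = 0.02138
h_f = f(L/D)V²/(2g) = 0.02138·(860/0.118)·3.255²/(2·9.81) = 84.14 m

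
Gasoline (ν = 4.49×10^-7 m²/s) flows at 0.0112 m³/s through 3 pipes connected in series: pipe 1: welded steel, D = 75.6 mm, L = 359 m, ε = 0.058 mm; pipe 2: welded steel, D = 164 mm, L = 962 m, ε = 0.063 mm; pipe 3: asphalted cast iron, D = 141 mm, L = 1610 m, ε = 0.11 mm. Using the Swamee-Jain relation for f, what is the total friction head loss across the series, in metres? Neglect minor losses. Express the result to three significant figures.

H ≈ 36.8 m

Pipe 1: V = 2.495 m/s, Re = 4.20×10^5, ε/D = 7.67×10^-4, f = 0.01940, h_1 = f(L/D)V²/2g = 29.23 m
Pipe 2: V = 0.5302 m/s, Re = 1.94×10^5, ε/D = 3.84×10^-4, f = 0.01836, h_2 = f(L/D)V²/2g = 1.543 m
Pipe 3: V = 0.7173 m/s, Re = 2.25×10^5, ε/D = 7.80×10^-4, f = 0.02011, h_3 = f(L/D)V²/2g = 6.023 m
Series → Q common, losses add: H = Σh = 36.80 m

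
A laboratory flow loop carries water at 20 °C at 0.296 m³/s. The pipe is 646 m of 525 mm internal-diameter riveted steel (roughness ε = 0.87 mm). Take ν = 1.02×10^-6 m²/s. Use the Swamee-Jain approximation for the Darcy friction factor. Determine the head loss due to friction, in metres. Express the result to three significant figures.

V = 4Q/(πD²) = 4·0.296/(π·0.525²) = 1.367 m/s
Re = VD/ν = 1.367·0.525/1.02×10^-6 = 7.04×10^5 → turbulent
ε/D = 0.87/525 = 0.00166
Swamee-Jain: f = 0.02269
h_f = f(L/D)V²/(2g) = 0.02269·(646/0.525)·1.367²/(2·9.81) = 2.660 m

h_f ≈ 2.66 m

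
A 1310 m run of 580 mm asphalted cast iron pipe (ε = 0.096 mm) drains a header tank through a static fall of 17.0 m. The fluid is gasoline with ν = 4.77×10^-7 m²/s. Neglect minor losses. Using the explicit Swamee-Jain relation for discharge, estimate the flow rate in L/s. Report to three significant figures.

Swamee-Jain (Type II): Q = -0.965·√(gD⁵h_f/L)·ln[ε/(3.7D) + √(3.17ν²L/(gD³h_f))]
√(gD⁵h_f/L) = √(9.81·0.580⁵·17.0/1310) = 0.09141
ε/(3.7D) = 4.47×10^-5; √(3.17ν²L/(gD³h_f)) = 5.39×10^-6
Q = -0.965·0.09141·ln(5.012×10^-5) = 0.8734 m³/s
Check: V = 3.31 m/s, Re = 4.02×10^6, f = 0.01358, h_f = 17.1 m ≈ 17.0 m ✓

Q ≈ 873 L/s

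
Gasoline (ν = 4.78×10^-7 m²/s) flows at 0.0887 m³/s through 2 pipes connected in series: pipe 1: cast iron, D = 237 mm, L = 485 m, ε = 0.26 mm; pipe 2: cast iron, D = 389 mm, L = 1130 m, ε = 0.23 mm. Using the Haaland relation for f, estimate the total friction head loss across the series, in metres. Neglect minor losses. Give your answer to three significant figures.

H ≈ 10.1 m

Pipe 1: V = 2.011 m/s, Re = 9.97×10^5, ε/D = 0.00110, f = 0.02038, h_1 = f(L/D)V²/2g = 8.592 m
Pipe 2: V = 0.7463 m/s, Re = 6.07×10^5, ε/D = 5.91×10^-4, f = 0.01801, h_2 = f(L/D)V²/2g = 1.485 m
Series → Q common, losses add: H = Σh = 10.08 m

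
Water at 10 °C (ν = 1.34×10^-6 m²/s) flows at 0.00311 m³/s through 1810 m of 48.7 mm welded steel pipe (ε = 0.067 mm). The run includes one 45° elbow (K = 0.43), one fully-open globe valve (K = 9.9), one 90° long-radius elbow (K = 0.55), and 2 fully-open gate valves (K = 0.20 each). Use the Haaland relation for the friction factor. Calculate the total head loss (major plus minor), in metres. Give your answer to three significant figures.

V = 4Q/(πD²) = 1.670 m/s; V²/2g = 0.1421 m
Re = 6.07×10^4, ε/D = 0.00138 → f = 0.02423 (Haaland)
Major: h_f = f(L/D)·V²/2g = 0.02423·37166·0.1421 = 127.9 m
Minor: ΣK = 11.3; h_m = ΣK·V²/2g = 1.603 m
Total H_L = 127.9 + 1.603 = 129.5 m

H_L ≈ 130 m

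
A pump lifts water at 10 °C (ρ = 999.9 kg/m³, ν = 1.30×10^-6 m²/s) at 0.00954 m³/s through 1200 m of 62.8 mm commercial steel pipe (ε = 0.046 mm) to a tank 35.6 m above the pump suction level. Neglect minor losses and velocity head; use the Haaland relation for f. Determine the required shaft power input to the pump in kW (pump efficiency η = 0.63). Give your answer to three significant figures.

P_shaft ≈ 33.0 kW

V = 4Q/(πD²) = 3.080 m/s; Re = 1.49×10^5; ε/D = 7.32×10^-4; f = 0.02022
h_f = f(L/D)V²/2g = 186.8 m
Total head H = z + h_f = 35.6 + 186.8 = 222.4 m
P_hyd = ρgQH = 999.9·9.81·0.00954·222.4 = 20.81 kW
P_shaft = P_hyd/η = 20.81/0.63 = 33.03 kW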